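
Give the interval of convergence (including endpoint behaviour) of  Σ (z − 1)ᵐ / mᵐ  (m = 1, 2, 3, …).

Applying the root test, |a_m|^(1/m) = 1/m → 0.
Since the m-th root of |a_m| tends to 0, the series converges for all real z; R = ∞.

(−∞, ∞)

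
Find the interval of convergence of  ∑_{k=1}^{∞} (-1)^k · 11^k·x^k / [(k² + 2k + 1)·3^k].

[-3/11, 3/11]

Apply the ratio test: |a_{k+1}| / |a_k| = [(k² + 2k + 1)/((k+1)² + 2(k+1) + 1)] · 11/3, which tends to 11/3 as k → ∞.
The series converges when 11/3 · |x| < 1, giving R = 3/11.
At x = 3/11: the terms are on the order of 1/k², so the series converges absolutely by comparison with the p-series (p = 2 > 1).
When x = -3/11, the series is dominated by a constant times Σ 1/k², which converges (p = 2 > 1).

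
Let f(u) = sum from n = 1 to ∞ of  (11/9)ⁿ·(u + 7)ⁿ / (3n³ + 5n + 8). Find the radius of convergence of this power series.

R = 9/11

Apply the ratio test: |a_{n+1}| / |a_n| = [(3n³ + 5n + 8)/(3(n+1)³ + 5(n+1) + 8)] · 11/9, which tends to 11/9 as n → ∞.
The series converges when 11/9 · |u + 7| < 1, giving R = 9/11.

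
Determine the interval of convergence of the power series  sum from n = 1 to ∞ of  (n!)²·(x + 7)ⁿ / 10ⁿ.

{-7}

The ratio of consecutive coefficients is (n+1)² · 1/10 → ∞.
Since the ratio → ∞, the series diverges for every x ≠ -7, and R = 0.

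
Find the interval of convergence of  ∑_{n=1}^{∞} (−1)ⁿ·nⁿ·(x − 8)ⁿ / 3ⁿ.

{8}

Root test: |a_n|^(1/n) = n/3 → ∞.
Since the n-th root of |a_n| is unbounded, the series converges only at x = 8; R = 0.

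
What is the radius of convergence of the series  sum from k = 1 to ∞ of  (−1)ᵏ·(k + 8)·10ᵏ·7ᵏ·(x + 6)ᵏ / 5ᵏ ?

The ratio of consecutive coefficients is [((k+1) + 8)/(k + 8)] · 10·7/5 → 14.
Thus R = 1/(14) = 1/14.

R = 1/14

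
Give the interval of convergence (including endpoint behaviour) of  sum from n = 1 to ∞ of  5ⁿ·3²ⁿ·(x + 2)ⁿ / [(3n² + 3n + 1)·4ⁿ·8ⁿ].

The ratio of consecutive coefficients is [(3n² + 3n + 1)/(3(n+1)² + 3(n+1) + 1)] · 5·9/(4·8) → 45/32.
The series converges when 45/32 · |x + 2| < 1, giving R = 32/45.
At x = -58/45: the series is dominated by a constant times Σ 1/n², which converges (p = 2 > 1).
Endpoint x = -122/45: the terms are on the order of 1/n², so the series converges absolutely by comparison with the p-series (p = 2 > 1).

[-122/45, -58/45]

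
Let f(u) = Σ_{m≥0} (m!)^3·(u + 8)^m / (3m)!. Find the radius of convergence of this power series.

R = 27

Apply the ratio test: |a_{m+1}| / |a_m| = (m+1)³/[(3m+1)·(3m+2)·(3m+3)], which tends to 1/27 as m → ∞.
Hence the series converges for |u + 8| < 1/(1/27) = 27, so the radius of convergence is 27.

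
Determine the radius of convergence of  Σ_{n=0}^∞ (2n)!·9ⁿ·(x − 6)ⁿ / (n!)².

Ratio test: |a_{n+1}/a_n| = (2n+1)·(2n+2)/(n+1)² · 9 → 36 as n → ∞.
Convergence for |x − 6| · 36 < 1, i.e. |x − 6| < 1/36. So R = 1/36.

R = 1/36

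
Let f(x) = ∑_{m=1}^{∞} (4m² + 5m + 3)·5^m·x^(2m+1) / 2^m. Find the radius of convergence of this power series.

R = √10/5

Apply the ratio test: |a_{m+1}| / |a_m| = [(4(m+1)² + 5(m+1) + 3)/(4m² + 5m + 3)] · 5/2, which tends to 5/2 as m → ∞.
Writing y = x², the series in y has radius 2/5, so |x| < √(2/5) and R = √10/5.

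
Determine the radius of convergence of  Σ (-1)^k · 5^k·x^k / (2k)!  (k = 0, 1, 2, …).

R = ∞

Apply the ratio test: |a_{k+1}| / |a_k| = 5 · 1/[(2k+1)·(2k+2)], which tends to 0 as k → ∞.
The limit is 0, so the series converges for all x; R = ∞.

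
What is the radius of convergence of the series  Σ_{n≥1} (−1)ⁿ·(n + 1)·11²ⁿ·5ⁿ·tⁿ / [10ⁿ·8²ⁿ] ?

Ratio test: |a_{n+1}/a_n| = [((n+1) + 1)/(n + 1)] · 121·5/(10·64) → 121/128 as n → ∞.
The series converges when 121/128 · |t| < 1, giving R = 128/121.

R = 128/121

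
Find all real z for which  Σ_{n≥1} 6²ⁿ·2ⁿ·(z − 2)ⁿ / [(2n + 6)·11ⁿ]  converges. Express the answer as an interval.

Ratio test: |a_{n+1}/a_n| = [(2n + 6)/(2(n+1) + 6)] · 36·2/11 → 72/11 as n → ∞.
Convergence for |z − 2| · 72/11 < 1, i.e. |z − 2| < 11/72. So R = 11/72.
Check z = 155/72: the terms are asymptotic to a nonzero constant times 1/n, so the series diverges by limit comparison with Σ 1/n.
At z = 133/72: convergence follows from the alternating series test (terms decrease monotonically to 0).

[133/72, 155/72)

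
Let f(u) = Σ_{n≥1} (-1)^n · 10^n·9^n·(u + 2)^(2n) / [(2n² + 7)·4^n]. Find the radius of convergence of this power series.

The ratio of consecutive coefficients is [(2n² + 7)/(2(n+1)² + 7)] · 10·9/4 → 45/2.
Writing y = (u + 2)², the series in y has radius 2/45, so |u + 2| < √(2/45) and R = √10/15.

R = √10/15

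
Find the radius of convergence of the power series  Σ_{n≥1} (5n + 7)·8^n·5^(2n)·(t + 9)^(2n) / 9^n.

Apply the ratio test: |a_{n+1}| / |a_n| = [(5(n+1) + 7)/(5n + 7)] · 8·25/9, which tends to 200/9 as n → ∞.
Since the exponent of (t + 9) increases by 2 each term, convergence requires |t + 9|² < 9/200, hence R = 3√2/20.

R = 3√2/20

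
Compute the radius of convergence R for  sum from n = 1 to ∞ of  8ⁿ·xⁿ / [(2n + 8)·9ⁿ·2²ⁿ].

R = 9/2

Apply the ratio test: |a_{n+1}| / |a_n| = [(2n + 8)/(2(n+1) + 8)] · 8/(9·4), which tends to 2/9 as n → ∞.
Convergence for |x| · 2/9 < 1, i.e. |x| < 9/2. So R = 9/2.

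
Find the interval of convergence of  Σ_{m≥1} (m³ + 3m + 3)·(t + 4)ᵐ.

(-5, -3)

Apply the ratio test: |a_{m+1}| / |a_m| = ((m+1)³ + 3(m+1) + 3)/(m³ + 3m + 3), which tends to 1 as m → ∞.
So the series converges when |t + 4| < 1 and diverges when |t + 4| > 1; R = 1.
When t = -3, the terms do not tend to 0, so the series diverges.
Endpoint t = -5: the terms do not tend to 0, so the series diverges.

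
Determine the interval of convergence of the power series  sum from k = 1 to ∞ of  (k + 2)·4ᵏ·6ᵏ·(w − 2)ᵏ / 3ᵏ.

(15/8, 17/8)

By the ratio test, |a_{k+1}/a_k| = [((k+1) + 2)/(k + 2)] · 4·6/3 → 8.
Convergence for |w − 2| · 8 < 1, i.e. |w − 2| < 1/8. So R = 1/8.
At w = 17/8: the terms have absolute value of order k, which does not tend to 0, so the series diverges by the divergence test.
Endpoint w = 15/8: the terms do not tend to 0, so the series diverges.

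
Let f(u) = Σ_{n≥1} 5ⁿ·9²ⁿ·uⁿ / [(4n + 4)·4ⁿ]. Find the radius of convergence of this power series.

By the ratio test, |a_{n+1}/a_n| = [(4n + 4)/(4(n+1) + 4)] · 5·81/4 → 405/4.
Convergence for |u| · 405/4 < 1, i.e. |u| < 4/405. So R = 4/405.

R = 4/405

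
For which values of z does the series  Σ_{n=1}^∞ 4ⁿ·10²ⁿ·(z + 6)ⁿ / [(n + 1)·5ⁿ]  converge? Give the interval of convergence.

[-481/80, -479/80)

The ratio of consecutive coefficients is [(n + 1)/((n+1) + 1)] · 4·100/5 → 80.
Thus R = 1/(80) = 1/80.
Check z = -479/80: comparison with the harmonic series Σ 1/n shows the series diverges.
Endpoint z = -481/80: the terms alternate in sign and decrease monotonically to 0 in absolute value (size ~ c/n), so the alternating series test gives convergence.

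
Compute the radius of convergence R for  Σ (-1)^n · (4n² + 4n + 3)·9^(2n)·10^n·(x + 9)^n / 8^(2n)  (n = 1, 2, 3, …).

R = 32/405

By the ratio test, |a_{n+1}/a_n| = [(4(n+1)² + 4(n+1) + 3)/(4n² + 4n + 3)] · 81·10/64 → 405/32.
Convergence for |x + 9| · 405/32 < 1, i.e. |x + 9| < 32/405. So R = 32/405.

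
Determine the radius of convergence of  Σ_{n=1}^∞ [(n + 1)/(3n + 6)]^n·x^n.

R = 3

Applying the root test, |a_n|^(1/n) = (n + 1)/(3n + 6) → 1/3.
Thus R = 1/(1/3) = 3.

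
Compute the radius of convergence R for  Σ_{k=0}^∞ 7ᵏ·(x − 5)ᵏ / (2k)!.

R = ∞

Ratio test: |a_{k+1}/a_k| = 7 · 1/[(2k+1)·(2k+2)] → 0 as k → ∞.
Since the limit is 0 < 1 for every x, the series converges on all of ℝ and R = ∞.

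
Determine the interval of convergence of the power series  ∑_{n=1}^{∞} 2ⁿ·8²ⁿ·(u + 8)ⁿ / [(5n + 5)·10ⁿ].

[-517/64, -507/64)

Ratio test: |a_{n+1}/a_n| = [(5n + 5)/(5(n+1) + 5)] · 2·64/10 → 64/5 as n → ∞.
Thus R = 1/(64/5) = 5/64.
Endpoint u = -507/64: comparison with the harmonic series Σ 1/n shows the series diverges.
Check u = -517/64: an alternating series whose terms decrease to 0 in absolute value, so it converges by the Leibniz criterion.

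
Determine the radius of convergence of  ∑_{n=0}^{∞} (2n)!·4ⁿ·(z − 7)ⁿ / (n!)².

Apply the ratio test: |a_{n+1}| / |a_n| = (2n+1)·(2n+2)/(n+1)² · 4, which tends to 16 as n → ∞.
Hence the series converges for |z − 7| < 1/(16) = 1/16, so the radius of convergence is 1/16.

R = 1/16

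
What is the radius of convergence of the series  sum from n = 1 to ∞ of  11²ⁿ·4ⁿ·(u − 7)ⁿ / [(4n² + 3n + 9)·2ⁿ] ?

R = 1/242

Apply the ratio test: |a_{n+1}| / |a_n| = [(4n² + 3n + 9)/(4(n+1)² + 3(n+1) + 9)] · 121·4/2, which tends to 242 as n → ∞.
The series converges when 242 · |u − 7| < 1, giving R = 1/242.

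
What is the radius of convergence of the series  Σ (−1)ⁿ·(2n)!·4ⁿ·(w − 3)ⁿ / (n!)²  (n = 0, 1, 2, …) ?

R = 1/16

The ratio of consecutive coefficients is (2n+1)·(2n+2)/(n+1)² · 4 → 16.
Hence the series converges for |w − 3| < 1/(16) = 1/16, so the radius of convergence is 1/16.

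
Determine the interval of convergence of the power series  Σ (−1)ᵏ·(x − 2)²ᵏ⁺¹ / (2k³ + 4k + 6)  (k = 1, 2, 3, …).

Ratio test: |a_{k+1}/a_k| = (2k³ + 4k + 6)/(2(k+1)³ + 4(k+1) + 6) → 1 as k → ∞.
Since the exponent of (x − 2) increases by 2 each term, convergence requires |x − 2|² < 1, hence R = 1.
Check x = 3: absolute convergence follows by limit comparison with Σ 1/k³.
When x = 1, the terms are on the order of 1/k³, so the series converges absolutely by comparison with the p-series (p = 3 > 1).

[1, 3]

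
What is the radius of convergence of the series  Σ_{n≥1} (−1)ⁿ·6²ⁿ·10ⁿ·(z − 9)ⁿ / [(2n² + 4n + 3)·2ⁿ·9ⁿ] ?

Apply the ratio test: |a_{n+1}| / |a_n| = [(2n² + 4n + 3)/(2(n+1)² + 4(n+1) + 3)] · 36·10/(2·9), which tends to 20 as n → ∞.
Convergence for |z − 9| · 20 < 1, i.e. |z − 9| < 1/20. So R = 1/20.

R = 1/20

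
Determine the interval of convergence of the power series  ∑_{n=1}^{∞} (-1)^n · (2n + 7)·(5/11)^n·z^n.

(-11/5, 11/5)

The ratio of consecutive coefficients is [(2(n+1) + 7)/(2n + 7)] · 5/11 → 5/11.
The series converges when 5/11 · |z| < 1, giving R = 11/5.
When z = 11/5, the terms do not tend to 0, so the series diverges.
Endpoint z = -11/5: the n-th term does not approach 0; divergence by the term test.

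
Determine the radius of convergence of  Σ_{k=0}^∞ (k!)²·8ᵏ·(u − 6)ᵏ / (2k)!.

By the ratio test, |a_{k+1}/a_k| = (k+1)²/[(2k+1)·(2k+2)] · 8 → 2.
Hence the series converges for |u − 6| < 1/(2) = 1/2, so the radius of convergence is 1/2.

R = 1/2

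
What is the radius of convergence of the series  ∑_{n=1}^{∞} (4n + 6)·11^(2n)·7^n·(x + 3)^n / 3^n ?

By the ratio test, |a_{n+1}/a_n| = [(4(n+1) + 6)/(4n + 6)] · 121·7/3 → 847/3.
The series converges when 847/3 · |x + 3| < 1, giving R = 3/847.

R = 3/847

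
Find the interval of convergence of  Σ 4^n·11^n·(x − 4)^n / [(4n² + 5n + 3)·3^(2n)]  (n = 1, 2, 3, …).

By the ratio test, |a_{n+1}/a_n| = [(4n² + 5n + 3)/(4(n+1)² + 5(n+1) + 3)] · 4·11/9 → 44/9.
The series converges when 44/9 · |x − 4| < 1, giving R = 9/44.
Check x = 185/44: the series is dominated by a constant times Σ 1/n², which converges (p = 2 > 1).
At x = 167/44: absolute convergence follows by limit comparison with Σ 1/n².

[167/44, 185/44]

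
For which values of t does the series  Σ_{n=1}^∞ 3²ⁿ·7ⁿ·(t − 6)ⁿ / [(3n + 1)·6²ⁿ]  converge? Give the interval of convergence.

Apply the ratio test: |a_{n+1}| / |a_n| = [(3n + 1)/(3(n+1) + 1)] · 9·7/36, which tends to 7/4 as n → ∞.
Convergence for |t − 6| · 7/4 < 1, i.e. |t − 6| < 4/7. So R = 4/7.
At t = 46/7: the terms are asymptotic to a nonzero constant times 1/n, so the series diverges by limit comparison with Σ 1/n.
When t = 38/7, convergence follows from the alternating series test (terms decrease monotonically to 0).

[38/7, 46/7)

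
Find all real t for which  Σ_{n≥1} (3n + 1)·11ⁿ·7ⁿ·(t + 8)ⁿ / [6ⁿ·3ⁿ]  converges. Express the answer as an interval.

(-634/77, -598/77)

By the ratio test, |a_{n+1}/a_n| = [(3(n+1) + 1)/(3n + 1)] · 11·7/(6·3) → 77/18.
Thus R = 1/(77/18) = 18/77.
At t = -598/77: the n-th term does not approach 0; divergence by the term test.
When t = -634/77, the terms have absolute value of order n, which does not tend to 0, so the series diverges by the divergence test.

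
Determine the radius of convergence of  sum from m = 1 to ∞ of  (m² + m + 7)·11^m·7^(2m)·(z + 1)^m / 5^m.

R = 5/539

By the ratio test, |a_{m+1}/a_m| = [((m+1)² + (m+1) + 7)/(m² + m + 7)] · 11·49/5 → 539/5.
The series converges when 539/5 · |z + 1| < 1, giving R = 5/539.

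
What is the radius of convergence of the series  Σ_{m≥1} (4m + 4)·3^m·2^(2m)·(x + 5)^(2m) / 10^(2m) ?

R = 5√3/3

Apply the ratio test: |a_{m+1}| / |a_m| = [(4(m+1) + 4)/(4m + 4)] · 3·4/100, which tends to 3/25 as m → ∞.
Successive powers of (x + 5) differ by 2, so the series converges when |x + 5|² · 3/25 < 1, i.e. |x + 5| < √(25/3). So R = 5√3/3.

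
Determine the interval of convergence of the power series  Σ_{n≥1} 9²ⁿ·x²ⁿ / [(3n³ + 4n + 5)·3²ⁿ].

[-1/3, 1/3]

By the ratio test, |a_{n+1}/a_n| = [(3n³ + 4n + 5)/(3(n+1)³ + 4(n+1) + 5)] · 81/9 → 9.
Successive powers of x differ by 2, so the series converges when |x|² · 9 < 1, i.e. |x| < √(1/9) = 1/3. So R = 1/3.
At x = 1/3: the series is dominated by a constant times Σ 1/n³, which converges (p = 3 > 1).
When x = -1/3, the terms are on the order of 1/n³, so the series converges absolutely by comparison with the p-series (p = 3 > 1).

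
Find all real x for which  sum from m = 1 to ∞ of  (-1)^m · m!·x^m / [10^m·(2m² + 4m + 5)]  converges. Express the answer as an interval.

By the ratio test, |a_{m+1}/a_m| = (m+1) · 1/10 · (2m² + 4m + 5)/(2(m+1)² + 4(m+1) + 5) → ∞.
The ratio grows without bound, so the series diverges whenever x ≠ 0; it converges only at x = 0. R = 0.

{0}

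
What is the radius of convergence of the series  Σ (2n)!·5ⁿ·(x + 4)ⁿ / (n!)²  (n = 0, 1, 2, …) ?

Ratio test: |a_{n+1}/a_n| = (2n+1)·(2n+2)/(n+1)² · 5 → 20 as n → ∞.
The series converges when 20 · |x + 4| < 1, giving R = 1/20.

R = 1/20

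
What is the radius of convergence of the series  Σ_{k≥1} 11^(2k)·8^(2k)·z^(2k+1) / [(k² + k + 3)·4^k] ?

R = 1/44

Apply the ratio test: |a_{k+1}| / |a_k| = [(k² + k + 3)/((k+1)² + (k+1) + 3)] · 121·64/4, which tends to 1936 as k → ∞.
Since the exponent of z increases by 2 each term, convergence requires |z|² < 1/1936, hence R = 1/44.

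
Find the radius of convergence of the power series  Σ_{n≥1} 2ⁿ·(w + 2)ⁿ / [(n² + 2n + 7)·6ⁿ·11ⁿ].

R = 33

Apply the ratio test: |a_{n+1}| / |a_n| = [(n² + 2n + 7)/((n+1)² + 2(n+1) + 7)] · 2/(6·11), which tends to 1/33 as n → ∞.
Hence the series converges for |w + 2| < 1/(1/33) = 33, so the radius of convergence is 33.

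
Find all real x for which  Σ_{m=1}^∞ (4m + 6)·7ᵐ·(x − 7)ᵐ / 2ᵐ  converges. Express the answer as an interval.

By the ratio test, |a_{m+1}/a_m| = [(4(m+1) + 6)/(4m + 6)] · 7/2 → 7/2.
The series converges when 7/2 · |x − 7| < 1, giving R = 2/7.
Endpoint x = 51/7: the m-th term does not approach 0; divergence by the term test.
Endpoint x = 47/7: the terms have absolute value of order m, which does not tend to 0, so the series diverges by the divergence test.

(47/7, 51/7)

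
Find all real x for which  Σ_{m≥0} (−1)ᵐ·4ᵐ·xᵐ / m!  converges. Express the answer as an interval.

(−∞, ∞)

By the ratio test, |a_{m+1}/a_m| = 4 · 1/(m+1) → 0.
The ratio tends to 0 regardless of x, hence R = ∞.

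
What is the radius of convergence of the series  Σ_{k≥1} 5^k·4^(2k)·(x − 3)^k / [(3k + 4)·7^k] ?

Apply the ratio test: |a_{k+1}| / |a_k| = [(3k + 4)/(3(k+1) + 4)] · 5·16/7, which tends to 80/7 as k → ∞.
Hence the series converges for |x − 3| < 1/(80/7) = 7/80, so the radius of convergence is 7/80.

R = 7/80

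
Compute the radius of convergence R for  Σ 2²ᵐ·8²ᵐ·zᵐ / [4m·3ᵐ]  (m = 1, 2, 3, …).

R = 3/256

The ratio of consecutive coefficients is [4m/4(m+1)] · 4·64/3 → 256/3.
Thus R = 1/(256/3) = 3/256.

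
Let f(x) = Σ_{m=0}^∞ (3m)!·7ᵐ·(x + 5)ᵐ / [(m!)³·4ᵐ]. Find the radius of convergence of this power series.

By the ratio test, |a_{m+1}/a_m| = (3m+1)·(3m+2)·(3m+3)/(m+1)³ · 7/4 → 189/4.
The series converges when 189/4 · |x + 5| < 1, giving R = 4/189.

R = 4/189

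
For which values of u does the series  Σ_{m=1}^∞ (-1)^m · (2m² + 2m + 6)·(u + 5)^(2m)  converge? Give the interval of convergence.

(-6, -4)

Ratio test: |a_{m+1}/a_m| = (2(m+1)² + 2(m+1) + 6)/(2m² + 2m + 6) → 1 as m → ∞.
Successive powers of (u + 5) differ by 2, so the series converges when |u + 5|² · 1 < 1, i.e. |u + 5| < √(1) = 1. So R = 1.
At u = -4: the terms do not tend to 0, so the series diverges.
Check u = -6: the terms do not tend to 0, so the series diverges.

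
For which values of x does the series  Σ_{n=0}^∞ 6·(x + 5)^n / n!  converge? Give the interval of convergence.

The ratio of consecutive coefficients is 6/6 · 1/(n+1) → 0.
Since the limit is 0 < 1 for every x, the series converges on all of ℝ and R = ∞.

(−∞, ∞)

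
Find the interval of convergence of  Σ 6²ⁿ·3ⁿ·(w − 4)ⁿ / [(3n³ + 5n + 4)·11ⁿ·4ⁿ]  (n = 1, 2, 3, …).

Ratio test: |a_{n+1}/a_n| = [(3n³ + 5n + 4)/(3(n+1)³ + 5(n+1) + 4)] · 36·3/(11·4) → 27/11 as n → ∞.
The series converges when 27/11 · |w − 4| < 1, giving R = 11/27.
At w = 119/27: absolute convergence follows by limit comparison with Σ 1/n³.
When w = 97/27, the series is dominated by a constant times Σ 1/n³, which converges (p = 3 > 1).

[97/27, 119/27]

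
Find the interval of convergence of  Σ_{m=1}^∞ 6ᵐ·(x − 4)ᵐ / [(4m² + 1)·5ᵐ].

[19/6, 29/6]

By the ratio test, |a_{m+1}/a_m| = [(4m² + 1)/(4(m+1)² + 1)] · 6/5 → 6/5.
Thus R = 1/(6/5) = 5/6.
Check x = 29/6: absolute convergence follows by limit comparison with Σ 1/m².
Check x = 19/6: absolute convergence follows by limit comparison with Σ 1/m².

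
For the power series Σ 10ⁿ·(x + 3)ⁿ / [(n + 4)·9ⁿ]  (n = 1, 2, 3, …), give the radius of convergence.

R = 9/10

Apply the ratio test: |a_{n+1}| / |a_n| = [(n + 4)/((n+1) + 4)] · 10/9, which tends to 10/9 as n → ∞.
Convergence for |x + 3| · 10/9 < 1, i.e. |x + 3| < 9/10. So R = 9/10.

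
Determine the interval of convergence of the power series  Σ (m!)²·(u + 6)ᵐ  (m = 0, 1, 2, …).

Ratio test: |a_{m+1}/a_m| = (m+1)² → ∞ as m → ∞.
The terms grow without bound for any (u + 6) ≠ 0, so R = 0 (convergence only at u = -6).

{-6}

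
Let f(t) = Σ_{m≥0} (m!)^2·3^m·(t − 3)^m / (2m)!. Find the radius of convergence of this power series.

Ratio test: |a_{m+1}/a_m| = (m+1)²/[(2m+1)·(2m+2)] · 3 → 3/4 as m → ∞.
The series converges when 3/4 · |t − 3| < 1, giving R = 4/3.

R = 4/3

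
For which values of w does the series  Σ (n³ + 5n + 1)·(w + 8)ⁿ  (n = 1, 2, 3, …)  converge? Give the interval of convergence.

(-9, -7)

The ratio of consecutive coefficients is ((n+1)³ + 5(n+1) + 1)/(n³ + 5n + 1) → 1.
So the series converges when |w + 8| < 1 and diverges when |w + 8| > 1; R = 1.
When w = -7, the terms do not tend to 0, so the series diverges.
Endpoint w = -9: the terms have absolute value of order n³, which does not tend to 0, so the series diverges by the divergence test.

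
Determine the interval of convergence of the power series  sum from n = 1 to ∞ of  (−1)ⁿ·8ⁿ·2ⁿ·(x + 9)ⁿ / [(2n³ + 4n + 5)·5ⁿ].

[-149/16, -139/16]

Ratio test: |a_{n+1}/a_n| = [(2n³ + 4n + 5)/(2(n+1)³ + 4(n+1) + 5)] · 8·2/5 → 16/5 as n → ∞.
Thus R = 1/(16/5) = 5/16.
When x = -139/16, absolute convergence follows by limit comparison with Σ 1/n³.
At x = -149/16: the terms are on the order of 1/n³, so the series converges absolutely by comparison with the p-series (p = 3 > 1).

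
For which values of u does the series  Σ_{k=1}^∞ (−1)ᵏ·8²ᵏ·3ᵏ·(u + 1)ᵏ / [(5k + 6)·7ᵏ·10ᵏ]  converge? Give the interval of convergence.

(-131/96, -61/96]

Apply the ratio test: |a_{k+1}| / |a_k| = [(5k + 6)/(5(k+1) + 6)] · 64·3/(7·10), which tends to 96/35 as k → ∞.
Thus R = 1/(96/35) = 35/96.
Endpoint u = -61/96: an alternating series whose terms decrease to 0 in absolute value, so it converges by the Leibniz criterion.
Check u = -131/96: the terms behave like c/k; limit comparison with the harmonic series gives divergence.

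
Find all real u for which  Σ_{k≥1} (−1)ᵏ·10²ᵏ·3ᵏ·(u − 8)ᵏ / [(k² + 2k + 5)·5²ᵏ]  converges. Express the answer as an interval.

[95/12, 97/12]

By the ratio test, |a_{k+1}/a_k| = [(k² + 2k + 5)/((k+1)² + 2(k+1) + 5)] · 100·3/25 → 12.
Thus R = 1/(12) = 1/12.
When u = 97/12, the terms are on the order of 1/k², so the series converges absolutely by comparison with the p-series (p = 2 > 1).
When u = 95/12, the series is dominated by a constant times Σ 1/k², which converges (p = 2 > 1).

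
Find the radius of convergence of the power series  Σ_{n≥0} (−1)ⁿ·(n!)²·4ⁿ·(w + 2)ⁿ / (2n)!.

R = 1

The ratio of consecutive coefficients is (n+1)²/[(2n+1)·(2n+2)] · 4 → 1.
Hence R = 1.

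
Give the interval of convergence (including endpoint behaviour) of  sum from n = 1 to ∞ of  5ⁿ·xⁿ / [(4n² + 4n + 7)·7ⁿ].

Apply the ratio test: |a_{n+1}| / |a_n| = [(4n² + 4n + 7)/(4(n+1)² + 4(n+1) + 7)] · 5/7, which tends to 5/7 as n → ∞.
Thus R = 1/(5/7) = 7/5.
When x = 7/5, the series is dominated by a constant times Σ 1/n², which converges (p = 2 > 1).
Check x = -7/5: absolute convergence follows by limit comparison with Σ 1/n².

[-7/5, 7/5]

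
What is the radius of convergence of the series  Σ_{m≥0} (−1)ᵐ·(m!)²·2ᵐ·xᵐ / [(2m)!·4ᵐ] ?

R = 8

The ratio of consecutive coefficients is (m+1)²/[(2m+1)·(2m+2)] · 2/4 → 1/8.
Hence the series converges for |x| < 1/(1/8) = 8, so the radius of convergence is 8.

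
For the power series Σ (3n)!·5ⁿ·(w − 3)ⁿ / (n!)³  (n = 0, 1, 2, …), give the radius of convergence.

Ratio test: |a_{n+1}/a_n| = (3n+1)·(3n+2)·(3n+3)/(n+1)³ · 5 → 135 as n → ∞.
The series converges when 135 · |w − 3| < 1, giving R = 1/135.

R = 1/135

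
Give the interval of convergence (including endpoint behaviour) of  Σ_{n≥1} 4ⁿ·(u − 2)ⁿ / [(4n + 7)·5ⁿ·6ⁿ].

Apply the ratio test: |a_{n+1}| / |a_n| = [(4n + 7)/(4(n+1) + 7)] · 4/(5·6), which tends to 2/15 as n → ∞.
Hence the series converges for |u − 2| < 1/(2/15) = 15/2, so the radius of convergence is 15/2.
At u = 19/2: the terms behave like c/n; limit comparison with the harmonic series gives divergence.
When u = -11/2, convergence follows from the alternating series test (terms decrease monotonically to 0).

[-11/2, 19/2)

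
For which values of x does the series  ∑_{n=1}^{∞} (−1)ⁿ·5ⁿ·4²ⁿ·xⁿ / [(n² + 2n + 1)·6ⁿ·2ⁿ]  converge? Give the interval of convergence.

[-3/20, 3/20]

The ratio of consecutive coefficients is [(n² + 2n + 1)/((n+1)² + 2(n+1) + 1)] · 5·16/(6·2) → 20/3.
The series converges when 20/3 · |x| < 1, giving R = 3/20.
Check x = 3/20: the terms are on the order of 1/n², so the series converges absolutely by comparison with the p-series (p = 2 > 1).
When x = -3/20, absolute convergence follows by limit comparison with Σ 1/n².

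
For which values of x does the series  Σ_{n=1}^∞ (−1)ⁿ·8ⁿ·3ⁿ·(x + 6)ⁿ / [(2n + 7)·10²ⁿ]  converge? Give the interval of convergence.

The ratio of consecutive coefficients is [(2n + 7)/(2(n+1) + 7)] · 8·3/100 → 6/25.
Thus R = 1/(6/25) = 25/6.
Check x = -11/6: an alternating series whose terms decrease to 0 in absolute value, so it converges by the Leibniz criterion.
Endpoint x = -61/6: the terms behave like c/n; limit comparison with the harmonic series gives divergence.

(-61/6, -11/6]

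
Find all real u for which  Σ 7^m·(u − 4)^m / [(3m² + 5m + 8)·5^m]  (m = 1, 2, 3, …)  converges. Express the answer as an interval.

[23/7, 33/7]

By the ratio test, |a_{m+1}/a_m| = [(3m² + 5m + 8)/(3(m+1)² + 5(m+1) + 8)] · 7/5 → 7/5.
Convergence for |u − 4| · 7/5 < 1, i.e. |u − 4| < 5/7. So R = 5/7.
At u = 33/7: absolute convergence follows by limit comparison with Σ 1/m².
Check u = 23/7: absolute convergence follows by limit comparison with Σ 1/m².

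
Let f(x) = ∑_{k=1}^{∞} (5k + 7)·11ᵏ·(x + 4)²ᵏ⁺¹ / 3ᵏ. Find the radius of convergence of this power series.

Apply the ratio test: |a_{k+1}| / |a_k| = [(5(k+1) + 7)/(5k + 7)] · 11/3, which tends to 11/3 as k → ∞.
Since the exponent of (x + 4) increases by 2 each term, convergence requires |x + 4|² < 3/11, hence R = √33/11.

R = √33/11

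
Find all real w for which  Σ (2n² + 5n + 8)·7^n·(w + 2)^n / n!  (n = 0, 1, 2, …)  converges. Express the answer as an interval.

(−∞, ∞)

By the ratio test, |a_{n+1}/a_n| = (2(n+1)² + 5(n+1) + 8)/(2n² + 5n + 8) · 7 · 1/(n+1) → 0.
Since the limit is 0 < 1 for every w, the series converges on all of ℝ and R = ∞.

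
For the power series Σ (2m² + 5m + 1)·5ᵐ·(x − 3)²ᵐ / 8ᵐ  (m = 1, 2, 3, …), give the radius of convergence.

R = 2√10/5

The ratio of consecutive coefficients is [(2(m+1)² + 5(m+1) + 1)/(2m² + 5m + 1)] · 5/8 → 5/8.
Writing y = (x − 3)², the series in y has radius 8/5, so |x − 3| < √(8/5) and R = 2√10/5.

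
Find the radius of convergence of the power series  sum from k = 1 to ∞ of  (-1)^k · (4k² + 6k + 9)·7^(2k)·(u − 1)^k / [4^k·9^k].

Apply the ratio test: |a_{k+1}| / |a_k| = [(4(k+1)² + 6(k+1) + 9)/(4k² + 6k + 9)] · 49/(4·9), which tends to 49/36 as k → ∞.
Thus R = 1/(49/36) = 36/49.

R = 36/49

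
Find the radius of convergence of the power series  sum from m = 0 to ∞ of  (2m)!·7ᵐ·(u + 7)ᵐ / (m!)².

The ratio of consecutive coefficients is (2m+1)·(2m+2)/(m+1)² · 7 → 28.
Hence the series converges for |u + 7| < 1/(28) = 1/28, so the radius of convergence is 1/28.

R = 1/28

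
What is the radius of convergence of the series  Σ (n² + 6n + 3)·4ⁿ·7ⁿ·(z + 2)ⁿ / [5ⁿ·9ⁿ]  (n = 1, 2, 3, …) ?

R = 45/28

The ratio of consecutive coefficients is [((n+1)² + 6(n+1) + 3)/(n² + 6n + 3)] · 4·7/(5·9) → 28/45.
Convergence for |z + 2| · 28/45 < 1, i.e. |z + 2| < 45/28. So R = 45/28.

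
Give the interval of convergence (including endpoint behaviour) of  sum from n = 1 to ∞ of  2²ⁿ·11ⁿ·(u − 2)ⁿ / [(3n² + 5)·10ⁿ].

[39/22, 49/22]

By the ratio test, |a_{n+1}/a_n| = [(3n² + 5)/(3(n+1)² + 5)] · 4·11/10 → 22/5.
Hence the series converges for |u − 2| < 1/(22/5) = 5/22, so the radius of convergence is 5/22.
Endpoint u = 49/22: absolute convergence follows by limit comparison with Σ 1/n².
Check u = 39/22: absolute convergence follows by limit comparison with Σ 1/n².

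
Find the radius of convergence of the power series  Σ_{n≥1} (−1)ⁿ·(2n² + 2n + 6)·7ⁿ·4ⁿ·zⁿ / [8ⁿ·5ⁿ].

By the ratio test, |a_{n+1}/a_n| = [(2(n+1)² + 2(n+1) + 6)/(2n² + 2n + 6)] · 7·4/(8·5) → 7/10.
Thus R = 1/(7/10) = 10/7.

R = 10/7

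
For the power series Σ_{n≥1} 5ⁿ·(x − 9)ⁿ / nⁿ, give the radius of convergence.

Root test: |a_n|^(1/n) = 5/n → 0.
Since the n-th root of |a_n| tends to 0, the series converges for all real x; R = ∞.

R = ∞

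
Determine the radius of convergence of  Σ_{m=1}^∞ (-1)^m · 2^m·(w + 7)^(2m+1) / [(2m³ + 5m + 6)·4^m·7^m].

R = √14

Apply the ratio test: |a_{m+1}| / |a_m| = [(2m³ + 5m + 6)/(2(m+1)³ + 5(m+1) + 6)] · 2/(4·7), which tends to 1/14 as m → ∞.
Writing y = (w + 7)², the series in y has radius 14, so |w + 7| < √(14) and R = √14.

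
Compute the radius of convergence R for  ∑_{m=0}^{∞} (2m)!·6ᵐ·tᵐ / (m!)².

Ratio test: |a_{m+1}/a_m| = (2m+1)·(2m+2)/(m+1)² · 6 → 24 as m → ∞.
Convergence for |t| · 24 < 1, i.e. |t| < 1/24. So R = 1/24.

R = 1/24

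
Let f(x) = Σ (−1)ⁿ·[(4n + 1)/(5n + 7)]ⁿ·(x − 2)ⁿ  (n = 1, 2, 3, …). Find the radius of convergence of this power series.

R = 5/4

Applying the root test, |a_n|^(1/n) = (4n + 1)/(5n + 7) → 4/5.
The series converges when 4/5 · |x − 2| < 1, giving R = 5/4.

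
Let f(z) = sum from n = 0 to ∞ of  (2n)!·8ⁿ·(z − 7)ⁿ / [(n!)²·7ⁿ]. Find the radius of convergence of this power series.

R = 7/32

The ratio of consecutive coefficients is (2n+1)·(2n+2)/(n+1)² · 8/7 → 32/7.
Thus R = 1/(32/7) = 7/32.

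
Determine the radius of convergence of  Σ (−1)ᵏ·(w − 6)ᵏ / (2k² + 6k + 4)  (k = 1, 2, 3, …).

R = 1

Apply the ratio test: |a_{k+1}| / |a_k| = (2k² + 6k + 4)/(2(k+1)² + 6(k+1) + 4), which tends to 1 as k → ∞.
Hence R = 1.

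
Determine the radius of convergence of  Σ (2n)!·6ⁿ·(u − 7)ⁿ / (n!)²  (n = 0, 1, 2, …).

R = 1/24

The ratio of consecutive coefficients is (2n+1)·(2n+2)/(n+1)² · 6 → 24.
Convergence for |u − 7| · 24 < 1, i.e. |u − 7| < 1/24. So R = 1/24.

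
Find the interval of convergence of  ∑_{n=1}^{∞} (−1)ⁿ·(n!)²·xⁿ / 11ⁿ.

{0}

By the ratio test, |a_{n+1}/a_n| = (n+1)² · 1/11 → ∞.
The ratio grows without bound, so the series diverges whenever x ≠ 0; it converges only at x = 0. R = 0.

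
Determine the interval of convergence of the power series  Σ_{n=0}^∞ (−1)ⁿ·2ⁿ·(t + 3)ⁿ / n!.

Apply the ratio test: |a_{n+1}| / |a_n| = 2 · 1/(n+1), which tends to 0 as n → ∞.
Since the limit is 0 < 1 for every t, the series converges on all of ℝ and R = ∞.

(−∞, ∞)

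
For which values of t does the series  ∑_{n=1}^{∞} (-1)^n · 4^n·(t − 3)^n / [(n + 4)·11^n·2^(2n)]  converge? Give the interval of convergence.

(-8, 14]

By the ratio test, |a_{n+1}/a_n| = [(n + 4)/((n+1) + 4)] · 4/(11·4) → 1/11.
Hence the series converges for |t − 3| < 1/(1/11) = 11, so the radius of convergence is 11.
When t = 14, convergence follows from the alternating series test (terms decrease monotonically to 0).
When t = -8, comparison with the harmonic series Σ 1/n shows the series diverges.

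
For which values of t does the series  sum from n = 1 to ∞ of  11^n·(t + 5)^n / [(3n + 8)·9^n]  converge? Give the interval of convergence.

[-64/11, -46/11)

Ratio test: |a_{n+1}/a_n| = [(3n + 8)/(3(n+1) + 8)] · 11/9 → 11/9 as n → ∞.
Convergence for |t + 5| · 11/9 < 1, i.e. |t + 5| < 9/11. So R = 9/11.
Check t = -46/11: the terms behave like c/n; limit comparison with the harmonic series gives divergence.
At t = -64/11: convergence follows from the alternating series test (terms decrease monotonically to 0).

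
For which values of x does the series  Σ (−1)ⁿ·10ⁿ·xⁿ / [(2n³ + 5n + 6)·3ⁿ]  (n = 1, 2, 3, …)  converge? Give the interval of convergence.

Ratio test: |a_{n+1}/a_n| = [(2n³ + 5n + 6)/(2(n+1)³ + 5(n+1) + 6)] · 10/3 → 10/3 as n → ∞.
Convergence for |x| · 10/3 < 1, i.e. |x| < 3/10. So R = 3/10.
At x = 3/10: the series is dominated by a constant times Σ 1/n³, which converges (p = 3 > 1).
At x = -3/10: the series is dominated by a constant times Σ 1/n³, which converges (p = 3 > 1).

[-3/10, 3/10]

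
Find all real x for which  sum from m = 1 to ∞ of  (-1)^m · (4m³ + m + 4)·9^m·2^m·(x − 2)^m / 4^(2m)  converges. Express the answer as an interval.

(10/9, 26/9)

Ratio test: |a_{m+1}/a_m| = [(4(m+1)³ + (m+1) + 4)/(4m³ + m + 4)] · 9·2/16 → 9/8 as m → ∞.
The series converges when 9/8 · |x − 2| < 1, giving R = 8/9.
Check x = 26/9: the terms have absolute value of order m³, which does not tend to 0, so the series diverges by the divergence test.
At x = 10/9: the terms have absolute value of order m³, which does not tend to 0, so the series diverges by the divergence test.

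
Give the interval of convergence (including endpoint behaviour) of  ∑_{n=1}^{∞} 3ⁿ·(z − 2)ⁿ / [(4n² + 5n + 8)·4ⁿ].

[2/3, 10/3]

Ratio test: |a_{n+1}/a_n| = [(4n² + 5n + 8)/(4(n+1)² + 5(n+1) + 8)] · 3/4 → 3/4 as n → ∞.
Thus R = 1/(3/4) = 4/3.
Endpoint z = 10/3: absolute convergence follows by limit comparison with Σ 1/n².
At z = 2/3: the series is dominated by a constant times Σ 1/n², which converges (p = 2 > 1).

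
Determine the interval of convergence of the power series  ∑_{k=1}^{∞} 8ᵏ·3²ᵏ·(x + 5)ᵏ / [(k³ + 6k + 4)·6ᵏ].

Apply the ratio test: |a_{k+1}| / |a_k| = [(k³ + 6k + 4)/((k+1)³ + 6(k+1) + 4)] · 8·9/6, which tends to 12 as k → ∞.
Hence the series converges for |x + 5| < 1/(12) = 1/12, so the radius of convergence is 1/12.
At x = -59/12: the series is dominated by a constant times Σ 1/k³, which converges (p = 3 > 1).
Check x = -61/12: absolute convergence follows by limit comparison with Σ 1/k³.

[-61/12, -59/12]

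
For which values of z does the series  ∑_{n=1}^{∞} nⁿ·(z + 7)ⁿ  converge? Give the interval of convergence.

{-7}

Root test: |a_n|^(1/n) = n → ∞.
The root grows without bound, so R = 0 (convergence only at z = -7).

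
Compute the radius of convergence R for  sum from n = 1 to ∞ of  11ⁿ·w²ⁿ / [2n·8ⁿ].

R = 2√22/11

Ratio test: |a_{n+1}/a_n| = [2n/2(n+1)] · 11/8 → 11/8 as n → ∞.
Writing y = w², the series in y has radius 8/11, so |w| < √(8/11) and R = 2√22/11.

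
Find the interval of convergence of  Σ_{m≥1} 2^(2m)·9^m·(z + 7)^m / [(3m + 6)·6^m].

[-43/6, -41/6)

Ratio test: |a_{m+1}/a_m| = [(3m + 6)/(3(m+1) + 6)] · 4·9/6 → 6 as m → ∞.
Convergence for |z + 7| · 6 < 1, i.e. |z + 7| < 1/6. So R = 1/6.
When z = -41/6, comparison with the harmonic series Σ 1/m shows the series diverges.
At z = -43/6: the terms alternate in sign and decrease monotonically to 0 in absolute value (size ~ c/m), so the alternating series test gives convergence.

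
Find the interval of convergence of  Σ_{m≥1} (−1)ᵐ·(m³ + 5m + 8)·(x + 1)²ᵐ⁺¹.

(-2, 0)

By the ratio test, |a_{m+1}/a_m| = ((m+1)³ + 5(m+1) + 8)/(m³ + 5m + 8) → 1.
Writing y = (x + 1)², the series in y has radius 1, so |x + 1| < √(1) = 1 and R = 1.
Check x = 0: the terms do not tend to 0, so the series diverges.
When x = -2, the terms do not tend to 0, so the series diverges.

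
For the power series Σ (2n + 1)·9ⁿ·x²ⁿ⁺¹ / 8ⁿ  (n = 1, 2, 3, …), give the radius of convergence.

R = 2√2/3

Apply the ratio test: |a_{n+1}| / |a_n| = [(2(n+1) + 1)/(2n + 1)] · 9/8, which tends to 9/8 as n → ∞.
Successive powers of x differ by 2, so the series converges when |x|² · 9/8 < 1, i.e. |x| < √(8/9). So R = 2√2/3.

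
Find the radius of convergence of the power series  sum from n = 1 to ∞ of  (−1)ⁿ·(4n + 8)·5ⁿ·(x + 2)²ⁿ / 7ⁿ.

R = √35/5

By the ratio test, |a_{n+1}/a_n| = [(4(n+1) + 8)/(4n + 8)] · 5/7 → 5/7.
Writing y = (x + 2)², the series in y has radius 7/5, so |x + 2| < √(7/5) and R = √35/5.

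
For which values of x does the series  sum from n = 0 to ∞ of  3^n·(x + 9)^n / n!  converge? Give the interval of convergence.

(−∞, ∞)

By the ratio test, |a_{n+1}/a_n| = 3 · 1/(n+1) → 0.
Since the limit is 0 < 1 for every x, the series converges on all of ℝ and R = ∞.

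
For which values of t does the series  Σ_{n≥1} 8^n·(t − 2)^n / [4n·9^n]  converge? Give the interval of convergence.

Ratio test: |a_{n+1}/a_n| = [4n/4(n+1)] · 8/9 → 8/9 as n → ∞.
The series converges when 8/9 · |t − 2| < 1, giving R = 9/8.
When t = 25/8, the terms behave like c/n; limit comparison with the harmonic series gives divergence.
At t = 7/8: convergence follows from the alternating series test (terms decrease monotonically to 0).

[7/8, 25/8)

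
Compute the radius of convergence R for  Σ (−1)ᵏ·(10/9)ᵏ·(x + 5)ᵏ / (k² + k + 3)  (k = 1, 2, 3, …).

Apply the ratio test: |a_{k+1}| / |a_k| = [(k² + k + 3)/((k+1)² + (k+1) + 3)] · 10/9, which tends to 10/9 as k → ∞.
The series converges when 10/9 · |x + 5| < 1, giving R = 9/10.

R = 9/10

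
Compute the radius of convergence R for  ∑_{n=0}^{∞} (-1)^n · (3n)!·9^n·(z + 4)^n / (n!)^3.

R = 1/243

Ratio test: |a_{n+1}/a_n| = (3n+1)·(3n+2)·(3n+3)/(n+1)³ · 9 → 243 as n → ∞.
Thus R = 1/(243) = 1/243.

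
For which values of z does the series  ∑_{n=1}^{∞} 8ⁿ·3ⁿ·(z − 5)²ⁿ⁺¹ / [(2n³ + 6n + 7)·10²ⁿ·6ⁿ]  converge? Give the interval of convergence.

[0, 10]

By the ratio test, |a_{n+1}/a_n| = [(2n³ + 6n + 7)/(2(n+1)³ + 6(n+1) + 7)] · 8·3/(100·6) → 1/25.
Writing y = (z − 5)², the series in y has radius 25, so |z − 5| < √(25) = 5 and R = 5.
When z = 10, the terms are on the order of 1/n³, so the series converges absolutely by comparison with the p-series (p = 3 > 1).
When z = 0, the series is dominated by a constant times Σ 1/n³, which converges (p = 3 > 1).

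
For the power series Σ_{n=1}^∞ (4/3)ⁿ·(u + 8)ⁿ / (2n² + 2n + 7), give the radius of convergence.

The ratio of consecutive coefficients is [(2n² + 2n + 7)/(2(n+1)² + 2(n+1) + 7)] · 4/3 → 4/3.
The series converges when 4/3 · |u + 8| < 1, giving R = 3/4.

R = 3/4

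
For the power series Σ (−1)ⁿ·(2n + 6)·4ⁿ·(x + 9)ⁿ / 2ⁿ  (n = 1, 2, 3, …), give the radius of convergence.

By the ratio test, |a_{n+1}/a_n| = [(2(n+1) + 6)/(2n + 6)] · 4/2 → 2.
The series converges when 2 · |x + 9| < 1, giving R = 1/2.

R = 1/2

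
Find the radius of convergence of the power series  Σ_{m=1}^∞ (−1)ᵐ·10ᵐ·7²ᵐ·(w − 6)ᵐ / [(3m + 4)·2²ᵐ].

The ratio of consecutive coefficients is [(3m + 4)/(3(m+1) + 4)] · 10·49/4 → 245/2.
Convergence for |w − 6| · 245/2 < 1, i.e. |w − 6| < 2/245. So R = 2/245.

R = 2/245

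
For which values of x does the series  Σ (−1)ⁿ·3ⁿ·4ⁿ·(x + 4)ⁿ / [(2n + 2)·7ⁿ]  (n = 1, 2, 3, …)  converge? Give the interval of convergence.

(-55/12, -41/12]

By the ratio test, |a_{n+1}/a_n| = [(2n + 2)/(2(n+1) + 2)] · 3·4/7 → 12/7.
Convergence for |x + 4| · 12/7 < 1, i.e. |x + 4| < 7/12. So R = 7/12.
Endpoint x = -41/12: convergence follows from the alternating series test (terms decrease monotonically to 0).
Endpoint x = -55/12: comparison with the harmonic series Σ 1/n shows the series diverges.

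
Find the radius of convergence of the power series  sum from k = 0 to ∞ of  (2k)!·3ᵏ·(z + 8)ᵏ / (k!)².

Apply the ratio test: |a_{k+1}| / |a_k| = (2k+1)·(2k+2)/(k+1)² · 3, which tends to 12 as k → ∞.
The series converges when 12 · |z + 8| < 1, giving R = 1/12.

R = 1/12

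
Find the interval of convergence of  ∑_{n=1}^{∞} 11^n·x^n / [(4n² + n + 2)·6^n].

[-6/11, 6/11]

Apply the ratio test: |a_{n+1}| / |a_n| = [(4n² + n + 2)/(4(n+1)² + (n+1) + 2)] · 11/6, which tends to 11/6 as n → ∞.
Convergence for |x| · 11/6 < 1, i.e. |x| < 6/11. So R = 6/11.
At x = 6/11: the series is dominated by a constant times Σ 1/n², which converges (p = 2 > 1).
Endpoint x = -6/11: the terms are on the order of 1/n², so the series converges absolutely by comparison with the p-series (p = 2 > 1).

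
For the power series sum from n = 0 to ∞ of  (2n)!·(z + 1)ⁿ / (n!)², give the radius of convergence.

R = 1/4

Ratio test: |a_{n+1}/a_n| = (2n+1)·(2n+2)/(n+1)² → 4 as n → ∞.
Thus R = 1/(4) = 1/4.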